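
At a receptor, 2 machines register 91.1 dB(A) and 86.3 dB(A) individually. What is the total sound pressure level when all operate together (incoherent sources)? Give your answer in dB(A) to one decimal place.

Incoherent sources combine by intensity addition: L_total = 10·log₁₀(Σ 10^(L_i/10)).
Σ 10^(L/10) = 10^(91.1/10) + 10^(86.3/10) = 1.715e+09.
L_total = 10·log₁₀(1.715e+09) = 92.34 dB(A).

92.3 dB(A)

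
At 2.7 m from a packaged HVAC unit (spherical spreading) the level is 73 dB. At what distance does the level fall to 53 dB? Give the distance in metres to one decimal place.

For a point source L₁ − L₂ = 20·log₁₀(r₂/r₁), so r₂ = r₁·10^((L₁−L₂)/20).
r₂ = 2.7·10^((73−53)/20) = 2.7·10^(20.0/20) = 27.00 m.

27.0 m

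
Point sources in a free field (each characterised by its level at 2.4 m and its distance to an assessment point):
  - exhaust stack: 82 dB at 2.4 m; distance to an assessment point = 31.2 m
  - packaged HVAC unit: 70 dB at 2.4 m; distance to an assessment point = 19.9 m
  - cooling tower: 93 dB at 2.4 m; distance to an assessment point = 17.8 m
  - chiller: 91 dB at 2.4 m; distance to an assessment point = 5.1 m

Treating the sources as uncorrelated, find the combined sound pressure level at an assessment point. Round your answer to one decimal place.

Propagate each source to the receiver with L = L_ref − 20·log₁₀(r/r_ref), then add intensities.
exhaust stack: 82 − 20·log₁₀(31.2/2.4) = 82 − 22.28 = 59.72 dB.
packaged HVAC unit: 70 − 20·log₁₀(19.9/2.4) = 70 − 18.37 = 51.63 dB.
cooling tower: 93 − 20·log₁₀(17.8/2.4) = 93 − 17.40 = 75.60 dB.
chiller: 91 − 20·log₁₀(5.1/2.4) = 91 − 6.55 = 84.45 dB.
Σ 10^(L/10) = 3.161e+08 → L_total = 10·log₁₀(3.161e+08) = 85.00 dB.

85.0 dB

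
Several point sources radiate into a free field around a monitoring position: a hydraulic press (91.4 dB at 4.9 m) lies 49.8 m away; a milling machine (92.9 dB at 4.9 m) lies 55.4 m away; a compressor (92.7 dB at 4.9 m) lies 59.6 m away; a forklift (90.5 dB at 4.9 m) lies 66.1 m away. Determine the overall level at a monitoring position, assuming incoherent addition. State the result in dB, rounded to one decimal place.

76.8 dB

Propagate each source to the receiver with L = L_ref − 20·log₁₀(r/r_ref), then add intensities.
hydraulic press: 91.4 − 20·log₁₀(49.8/4.9) = 91.4 − 20.14 = 71.26 dB.
milling machine: 92.9 − 20·log₁₀(55.4/4.9) = 92.9 − 21.07 = 71.83 dB.
compressor: 92.7 − 20·log₁₀(59.6/4.9) = 92.7 − 21.70 = 71.00 dB.
forklift: 90.5 − 20·log₁₀(66.1/4.9) = 90.5 − 22.60 = 67.90 dB.
Σ 10^(L/10) = 4.737e+07 → L_total = 10·log₁₀(4.737e+07) = 76.76 dB.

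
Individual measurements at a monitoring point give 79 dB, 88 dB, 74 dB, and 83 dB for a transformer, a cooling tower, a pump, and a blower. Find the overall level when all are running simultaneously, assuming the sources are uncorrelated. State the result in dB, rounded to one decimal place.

For uncorrelated sources the intensities add, so convert each level to linear form, sum, and take 10·log₁₀ of the total.
Σ 10^(L/10) = 10^(79/10) + 10^(88/10) + 10^(74/10) + 10^(83/10) = 9.350e+08.
L_total = 10·log₁₀(9.350e+08) = 89.71 dB.

89.7 dB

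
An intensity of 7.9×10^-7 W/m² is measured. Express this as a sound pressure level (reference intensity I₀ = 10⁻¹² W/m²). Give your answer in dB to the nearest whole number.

L = 10·log₁₀(I/I₀) = 10·log₁₀(7.9×10^-7/10⁻¹²) = 10·log₁₀(7.9×10^5).
L = 10·(0.8976 + 5) = 58.98 dB.

59 dB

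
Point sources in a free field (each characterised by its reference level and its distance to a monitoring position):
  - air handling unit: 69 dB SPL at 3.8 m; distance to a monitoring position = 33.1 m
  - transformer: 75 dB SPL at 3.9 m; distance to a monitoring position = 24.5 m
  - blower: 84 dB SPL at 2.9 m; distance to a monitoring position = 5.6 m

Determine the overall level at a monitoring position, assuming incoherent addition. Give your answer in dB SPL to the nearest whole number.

Propagate each source to the receiver with L = L_ref − 20·log₁₀(r/r_ref), then add intensities.
air handling unit: 69 − 20·log₁₀(33.1/3.8) = 69 − 18.80 = 50.20 dB SPL.
transformer: 75 − 20·log₁₀(24.5/3.9) = 75 − 15.96 = 59.04 dB SPL.
blower: 84 − 20·log₁₀(5.6/2.9) = 84 − 5.72 = 78.28 dB SPL.
Σ 10^(L/10) = 6.827e+07 → L_total = 10·log₁₀(6.827e+07) = 78.34 dB SPL.

78 dB SPL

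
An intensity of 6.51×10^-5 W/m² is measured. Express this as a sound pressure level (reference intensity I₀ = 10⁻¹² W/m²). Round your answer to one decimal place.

Dividing by I₀ shifts the exponent by 12: I/I₀ = 6.51×10^7.
L = 10·(0.8136 + 7) = 78.14 dB.

78.1 dB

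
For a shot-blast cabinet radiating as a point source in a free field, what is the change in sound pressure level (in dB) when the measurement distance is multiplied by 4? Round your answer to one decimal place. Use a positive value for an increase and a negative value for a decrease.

-12.0 dB

With spherical spreading the level changes by −20·log₁₀(r₂/r₁).
ΔL = −20·log₁₀(4) = -12.04 dB.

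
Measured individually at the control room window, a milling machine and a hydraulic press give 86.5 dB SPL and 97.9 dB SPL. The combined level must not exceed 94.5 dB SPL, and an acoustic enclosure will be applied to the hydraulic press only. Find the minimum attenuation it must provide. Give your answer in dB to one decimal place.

4.1 dB

Everything except the hydraulic press sums to 10^(86.5/10) = 4.467e+08 in linear terms, 86.50 dB SPL.
To meet 94.5 dB SPL overall, the treated hydraulic press may contribute at most 10^(94.5/10) − 4.467e+08 = 2.372e+09, i.e. 93.75 dB SPL.
Required insertion loss = 97.9 − 93.75 = 4.15 dB.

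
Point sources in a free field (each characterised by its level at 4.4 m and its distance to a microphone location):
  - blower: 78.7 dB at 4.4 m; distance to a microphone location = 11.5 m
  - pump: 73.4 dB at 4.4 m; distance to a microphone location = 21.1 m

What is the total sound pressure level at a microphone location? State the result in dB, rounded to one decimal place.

First find each source's level at the receiver (point-source: −20·log₁₀(r/r_ref)), then combine on an intensity basis.
blower: 78.7 − 20·log₁₀(11.5/4.4) = 78.7 − 8.34 = 70.36 dB.
pump: 73.4 − 20·log₁₀(21.1/4.4) = 73.4 − 13.62 = 59.78 dB.
Σ 10^(L/10) = 1.180e+07 → L_total = 10·log₁₀(1.180e+07) = 70.72 dB.

70.7 dB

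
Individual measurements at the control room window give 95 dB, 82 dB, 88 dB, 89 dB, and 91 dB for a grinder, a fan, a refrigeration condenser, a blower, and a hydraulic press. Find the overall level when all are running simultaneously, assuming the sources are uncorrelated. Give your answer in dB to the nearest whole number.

For uncorrelated sources the intensities add, so convert each level to linear form, sum, and take 10·log₁₀ of the total.
Σ 10^(L/10) = 10^(95/10) + 10^(82/10) + 10^(88/10) + 10^(89/10) + 10^(91/10) = 6.005e+09.
L_total = 10·log₁₀(6.005e+09) = 97.79 dB.

98 dB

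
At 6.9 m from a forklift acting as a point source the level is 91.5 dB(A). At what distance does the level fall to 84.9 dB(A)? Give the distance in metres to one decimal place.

14.8 m

The 6.6 dB drop corresponds to a distance ratio of 10^(6.6/20) for a point source.
r₂ = 6.9·10^((91.5−84.9)/20) = 6.9·10^(6.6/20) = 14.75 m.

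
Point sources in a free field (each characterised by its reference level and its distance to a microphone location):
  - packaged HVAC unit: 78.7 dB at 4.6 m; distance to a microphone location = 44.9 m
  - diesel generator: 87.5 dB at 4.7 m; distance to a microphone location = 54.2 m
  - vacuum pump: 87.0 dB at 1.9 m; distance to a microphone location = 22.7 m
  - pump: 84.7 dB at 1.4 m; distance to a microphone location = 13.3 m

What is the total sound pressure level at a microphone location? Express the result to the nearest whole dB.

Propagate each source to the receiver with L = L_ref − 20·log₁₀(r/r_ref), then add intensities.
packaged HVAC unit: 78.7 − 20·log₁₀(44.9/4.6) = 78.7 − 19.79 = 58.91 dB.
diesel generator: 87.5 − 20·log₁₀(54.2/4.7) = 87.5 − 21.24 = 66.26 dB.
vacuum pump: 87.0 − 20·log₁₀(22.7/1.9) = 87.0 − 21.55 = 65.45 dB.
pump: 84.7 − 20·log₁₀(13.3/1.4) = 84.7 − 19.55 = 65.15 dB.
Σ 10^(L/10) = 1.179e+07 → L_total = 10·log₁₀(1.179e+07) = 70.71 dB.

71 dB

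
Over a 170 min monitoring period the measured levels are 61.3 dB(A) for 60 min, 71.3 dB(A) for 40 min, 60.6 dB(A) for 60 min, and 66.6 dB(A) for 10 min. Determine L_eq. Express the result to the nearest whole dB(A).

The energy average is taken in the linear domain: L_eq = 10·log₁₀[(Σ tᵢ·10^(Lᵢ/10))/T], T = 170 min.
Σ tᵢ·10^(Lᵢ/10) = 60·10^(61.3/10) + 40·10^(71.3/10) + 60·10^(60.6/10) + 10·10^(66.6/10) = 7.351e+08.
L_eq = 10·log₁₀(7.351e+08/170) = 66.36 dB(A).

66 dB(A)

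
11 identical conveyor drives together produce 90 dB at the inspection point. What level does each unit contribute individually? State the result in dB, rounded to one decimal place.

79.6 dB

Dividing the total intensity by 11 lowers the level by 10·log₁₀ 11 = 10.414 dB: L₁ = 90 − 10.414.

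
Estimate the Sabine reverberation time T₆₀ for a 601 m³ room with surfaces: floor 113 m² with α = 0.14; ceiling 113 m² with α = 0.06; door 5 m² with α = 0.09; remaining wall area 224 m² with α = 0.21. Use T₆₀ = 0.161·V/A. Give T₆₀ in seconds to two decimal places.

1.38 s

A = Σ Sᵢαᵢ = 113·0.14 + 113·0.06 + 5·0.09 + 224·0.21 = 70.09 m².
T₆₀ = 0.161 × 601 / 70.09 = 1.381 s.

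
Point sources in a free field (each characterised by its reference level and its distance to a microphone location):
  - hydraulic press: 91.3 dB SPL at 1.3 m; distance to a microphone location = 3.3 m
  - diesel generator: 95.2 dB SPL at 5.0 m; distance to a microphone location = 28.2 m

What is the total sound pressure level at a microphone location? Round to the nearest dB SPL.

First find each source's level at the receiver (point-source: −20·log₁₀(r/r_ref)), then combine on an intensity basis.
hydraulic press: 91.3 − 20·log₁₀(3.3/1.3) = 91.3 − 8.09 = 83.21 dB SPL.
diesel generator: 95.2 − 20·log₁₀(28.2/5.0) = 95.2 − 15.03 = 80.17 dB SPL.
Σ 10^(L/10) = 3.134e+08 → L_total = 10·log₁₀(3.134e+08) = 84.96 dB SPL.

85 dB SPL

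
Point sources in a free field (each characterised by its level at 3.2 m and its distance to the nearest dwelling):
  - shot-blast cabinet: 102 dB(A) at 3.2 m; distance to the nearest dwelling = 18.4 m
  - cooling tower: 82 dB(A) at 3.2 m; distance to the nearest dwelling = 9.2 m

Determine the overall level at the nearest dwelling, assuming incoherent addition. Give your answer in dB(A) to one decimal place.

87.0 dB(A)

Propagate each source to the receiver with L = L_ref − 20·log₁₀(r/r_ref), then add intensities.
shot-blast cabinet: 102 − 20·log₁₀(18.4/3.2) = 102 − 15.19 = 86.81 dB(A).
cooling tower: 82 − 20·log₁₀(9.2/3.2) = 82 − 9.17 = 72.83 dB(A).
Σ 10^(L/10) = 4.985e+08 → L_total = 10·log₁₀(4.985e+08) = 86.98 dB(A).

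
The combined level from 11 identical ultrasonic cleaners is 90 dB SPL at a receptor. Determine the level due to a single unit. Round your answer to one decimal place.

Dividing the total intensity by 11 lowers the level by 10·log₁₀ 11 = 10.414 dB: L₁ = 90 − 10.414.

79.6 dB SPL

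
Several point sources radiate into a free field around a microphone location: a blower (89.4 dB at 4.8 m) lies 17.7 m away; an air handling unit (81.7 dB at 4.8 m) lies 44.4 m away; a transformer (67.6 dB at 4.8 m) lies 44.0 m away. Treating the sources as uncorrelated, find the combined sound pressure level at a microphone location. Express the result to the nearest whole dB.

Propagate each source to the receiver with L = L_ref − 20·log₁₀(r/r_ref), then add intensities.
blower: 89.4 − 20·log₁₀(17.7/4.8) = 89.4 − 11.33 = 78.07 dB.
air handling unit: 81.7 − 20·log₁₀(44.4/4.8) = 81.7 − 19.32 = 62.38 dB.
transformer: 67.6 − 20·log₁₀(44.0/4.8) = 67.6 − 19.24 = 48.36 dB.
Σ 10^(L/10) = 6.585e+07 → L_total = 10·log₁₀(6.585e+07) = 78.19 dB.

78 dB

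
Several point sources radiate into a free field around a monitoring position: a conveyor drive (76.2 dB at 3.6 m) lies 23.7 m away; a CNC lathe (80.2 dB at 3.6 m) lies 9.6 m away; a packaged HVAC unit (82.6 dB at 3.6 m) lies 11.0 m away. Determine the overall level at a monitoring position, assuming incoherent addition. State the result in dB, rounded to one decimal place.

First find each source's level at the receiver (point-source: −20·log₁₀(r/r_ref)), then combine on an intensity basis.
conveyor drive: 76.2 − 20·log₁₀(23.7/3.6) = 76.2 − 16.37 = 59.83 dB.
CNC lathe: 80.2 − 20·log₁₀(9.6/3.6) = 80.2 − 8.52 = 71.68 dB.
packaged HVAC unit: 82.6 − 20·log₁₀(11.0/3.6) = 82.6 − 9.70 = 72.90 dB.
Σ 10^(L/10) = 3.518e+07 → L_total = 10·log₁₀(3.518e+07) = 75.46 dB.

75.5 dB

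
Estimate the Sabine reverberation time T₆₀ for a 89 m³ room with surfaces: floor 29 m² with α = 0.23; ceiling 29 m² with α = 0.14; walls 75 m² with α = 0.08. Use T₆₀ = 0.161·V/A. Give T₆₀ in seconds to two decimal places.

0.86 s

Summing Sᵢαᵢ: 29·0.23 + 29·0.14 + 75·0.08 = 16.73 m².
T₆₀ = 0.161·V/A = 0.161·89/16.73 = 0.856 s.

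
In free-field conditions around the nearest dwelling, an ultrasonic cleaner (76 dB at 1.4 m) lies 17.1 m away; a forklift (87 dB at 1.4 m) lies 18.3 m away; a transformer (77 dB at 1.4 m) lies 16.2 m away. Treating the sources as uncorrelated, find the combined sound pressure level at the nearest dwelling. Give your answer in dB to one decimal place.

65.5 dB

First find each source's level at the receiver (point-source: −20·log₁₀(r/r_ref)), then combine on an intensity basis.
ultrasonic cleaner: 76 − 20·log₁₀(17.1/1.4) = 76 − 21.74 = 54.26 dB.
forklift: 87 − 20·log₁₀(18.3/1.4) = 87 − 22.33 = 64.67 dB.
transformer: 77 − 20·log₁₀(16.2/1.4) = 77 − 21.27 = 55.73 dB.
Σ 10^(L/10) = 3.574e+06 → L_total = 10·log₁₀(3.574e+06) = 65.53 dB.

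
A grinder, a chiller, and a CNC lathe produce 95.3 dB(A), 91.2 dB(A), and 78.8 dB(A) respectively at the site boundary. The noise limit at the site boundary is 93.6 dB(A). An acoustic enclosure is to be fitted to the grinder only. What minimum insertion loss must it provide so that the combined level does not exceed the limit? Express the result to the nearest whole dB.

The untreated sources together contribute 10^(91.2/10) + 10^(78.8/10) = 1.394e+09, i.e. 91.44 dB(A).
The limit corresponds to 10^(93.6/10) = 2.291e+09; subtracting the fixed part leaves 8.968e+08 for the grinder, i.e. 89.53 dB(A).
Required insertion loss = 95.3 − 89.53 = 5.77 dB.

6 dB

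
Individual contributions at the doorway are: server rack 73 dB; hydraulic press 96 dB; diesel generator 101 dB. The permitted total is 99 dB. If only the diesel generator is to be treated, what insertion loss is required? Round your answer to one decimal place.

The untreated sources together contribute 10^(73/10) + 10^(96/10) = 4.001e+09, i.e. 96.02 dB.
The limit corresponds to 10^(99/10) = 7.943e+09; subtracting the fixed part leaves 3.942e+09 for the diesel generator, i.e. 95.96 dB.
So the diesel generator must be reduced from 101 to 95.96 dB: IL = 5.04 dB.

5.0 dB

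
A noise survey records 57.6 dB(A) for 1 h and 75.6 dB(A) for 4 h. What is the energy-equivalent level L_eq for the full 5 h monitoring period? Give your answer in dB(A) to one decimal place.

L_eq = 10·log₁₀[(1/T)·Σ tᵢ·10^(Lᵢ/10)] with T = 5 h.
Σ tᵢ·10^(Lᵢ/10) = 1·10^(57.6/10) + 4·10^(75.6/10) = 1.458e+08.
L_eq = 10·log₁₀(1.458e+08/5) = 74.65 dB(A).

74.6 dB(A)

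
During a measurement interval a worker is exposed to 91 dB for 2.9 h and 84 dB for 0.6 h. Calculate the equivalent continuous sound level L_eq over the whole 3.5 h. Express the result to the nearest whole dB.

L_eq = 10·log₁₀[(1/T)·Σ tᵢ·10^(Lᵢ/10)] with T = 3.5 h.
Σ tᵢ·10^(Lᵢ/10) = 2.9·10^(91/10) + 0.6·10^(84/10) = 3.802e+09.
L_eq = 10·log₁₀(3.802e+09/3.5) = 90.36 dB.

90 dB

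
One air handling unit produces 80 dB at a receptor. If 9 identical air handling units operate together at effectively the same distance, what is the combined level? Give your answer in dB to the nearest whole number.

L_total = L₁ + 10·log₁₀ N for N identical incoherent sources.
L_total = 80 + 10·log₁₀(9) = 80 + 9.542 = 89.54 dB.

90 dB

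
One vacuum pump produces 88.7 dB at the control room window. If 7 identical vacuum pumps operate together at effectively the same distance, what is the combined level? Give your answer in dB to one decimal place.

N identical incoherent sources raise the level by 10·log₁₀ N.
L_total = 88.7 + 10·log₁₀(7) = 88.7 + 8.451 = 97.15 dB.

97.2 dB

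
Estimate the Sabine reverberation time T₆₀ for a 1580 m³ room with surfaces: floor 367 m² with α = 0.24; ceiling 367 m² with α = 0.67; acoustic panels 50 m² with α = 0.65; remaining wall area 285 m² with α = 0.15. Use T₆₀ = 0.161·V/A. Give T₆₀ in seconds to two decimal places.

0.62 s

Total absorption A = 367·0.24 + 367·0.67 + 50·0.65 + 285·0.15 = 409.22 m² sabins.
T₆₀ = 0.161·V/A = 0.161·1580/409.22 = 0.622 s.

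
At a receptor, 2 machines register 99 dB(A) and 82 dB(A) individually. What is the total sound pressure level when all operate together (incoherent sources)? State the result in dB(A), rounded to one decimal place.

For uncorrelated sources the intensities add, so convert each level to linear form, sum, and take 10·log₁₀ of the total.
Σ 10^(L/10) = 10^(99/10) + 10^(82/10) = 8.102e+09.
L_total = 10·log₁₀(8.102e+09) = 99.09 dB(A).

99.1 dB(A)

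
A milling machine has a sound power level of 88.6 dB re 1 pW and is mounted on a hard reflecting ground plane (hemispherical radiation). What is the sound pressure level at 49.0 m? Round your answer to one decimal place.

46.8 dB

Free-field hemispherical radiation: L_p = L_w − 10·log₁₀(2π·r²), r = 49.0 m.
2π·r² = 1.509e+04 m², 10·log₁₀ of that is 41.786 dB.
L_p = 88.6 − 41.786 = 46.81 dB.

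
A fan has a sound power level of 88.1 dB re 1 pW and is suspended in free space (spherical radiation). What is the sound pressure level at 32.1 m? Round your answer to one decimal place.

47.0 dB

L_p = L_w − 10·log₁₀(4π·r²) with r = 32.1 m.
4π·r² = 1.295e+04 m², 10·log₁₀ of that is 41.122 dB.
L_p = 88.1 − 41.122 = 46.98 dB.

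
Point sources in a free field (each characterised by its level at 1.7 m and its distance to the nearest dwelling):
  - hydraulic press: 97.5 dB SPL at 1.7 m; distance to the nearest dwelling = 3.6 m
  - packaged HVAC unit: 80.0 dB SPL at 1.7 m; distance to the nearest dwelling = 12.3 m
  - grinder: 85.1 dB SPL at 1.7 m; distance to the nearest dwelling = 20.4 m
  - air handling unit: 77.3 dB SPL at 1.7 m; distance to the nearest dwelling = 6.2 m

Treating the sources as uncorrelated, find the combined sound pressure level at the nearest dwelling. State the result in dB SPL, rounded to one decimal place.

91.0 dB SPL

Apply inverse-square spreading to bring every level to the receiver, then sum 10^(L/10).
hydraulic press: 97.5 − 20·log₁₀(3.6/1.7) = 97.5 − 6.52 = 90.98 dB SPL.
packaged HVAC unit: 80.0 − 20·log₁₀(12.3/1.7) = 80.0 − 17.19 = 62.81 dB SPL.
grinder: 85.1 − 20·log₁₀(20.4/1.7) = 85.1 − 21.58 = 63.52 dB SPL.
air handling unit: 77.3 − 20·log₁₀(6.2/1.7) = 77.3 − 11.24 = 66.06 dB SPL.
Σ 10^(L/10) = 1.262e+09 → L_total = 10·log₁₀(1.262e+09) = 91.01 dB SPL.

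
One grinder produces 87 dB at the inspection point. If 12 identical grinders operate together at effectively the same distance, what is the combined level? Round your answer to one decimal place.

97.8 dB

N identical incoherent sources raise the level by 10·log₁₀ N.
L_total = 87 + 10·log₁₀(12) = 87 + 10.792 = 97.79 dB.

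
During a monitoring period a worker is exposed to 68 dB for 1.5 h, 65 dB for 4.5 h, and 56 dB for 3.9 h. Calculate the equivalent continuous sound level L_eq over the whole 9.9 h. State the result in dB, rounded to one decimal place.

64.1 dB

Weight each interval's intensity by its duration and average over T = 9.9 h:
Σ tᵢ·10^(Lᵢ/10) = 1.5·10^(68/10) + 4.5·10^(65/10) + 3.9·10^(56/10) = 2.525e+07.
L_eq = 10·log₁₀(2.525e+07/9.9) = 64.07 dB.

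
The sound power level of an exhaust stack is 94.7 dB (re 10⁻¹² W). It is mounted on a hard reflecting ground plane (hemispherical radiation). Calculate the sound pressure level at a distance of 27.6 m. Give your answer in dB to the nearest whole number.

Free-field hemispherical radiation: L_p = L_w − 10·log₁₀(2π·r²), r = 27.6 m.
2π·r² = 4786 m², 10·log₁₀ of that is 36.800 dB.
L_p = 94.7 − 36.800 = 57.90 dB.

58 dB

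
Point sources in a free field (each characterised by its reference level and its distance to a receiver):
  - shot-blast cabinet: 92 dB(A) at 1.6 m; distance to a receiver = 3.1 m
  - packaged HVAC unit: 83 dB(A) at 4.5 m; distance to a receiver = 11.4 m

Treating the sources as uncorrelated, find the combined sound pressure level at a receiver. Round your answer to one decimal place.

First find each source's level at the receiver (point-source: −20·log₁₀(r/r_ref)), then combine on an intensity basis.
shot-blast cabinet: 92 − 20·log₁₀(3.1/1.6) = 92 − 5.74 = 86.26 dB(A).
packaged HVAC unit: 83 − 20·log₁₀(11.4/4.5) = 83 − 8.07 = 74.93 dB(A).
Σ 10^(L/10) = 4.533e+08 → L_total = 10·log₁₀(4.533e+08) = 86.56 dB(A).

86.6 dB(A)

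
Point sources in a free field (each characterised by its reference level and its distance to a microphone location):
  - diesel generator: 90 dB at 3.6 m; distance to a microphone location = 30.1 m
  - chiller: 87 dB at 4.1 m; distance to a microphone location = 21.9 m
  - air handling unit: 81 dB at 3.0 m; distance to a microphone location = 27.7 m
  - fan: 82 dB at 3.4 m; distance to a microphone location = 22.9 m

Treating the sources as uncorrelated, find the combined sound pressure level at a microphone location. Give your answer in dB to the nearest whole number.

Propagate each source to the receiver with L = L_ref − 20·log₁₀(r/r_ref), then add intensities.
diesel generator: 90 − 20·log₁₀(30.1/3.6) = 90 − 18.45 = 71.55 dB.
chiller: 87 − 20·log₁₀(21.9/4.1) = 87 − 14.55 = 72.45 dB.
air handling unit: 81 − 20·log₁₀(27.7/3.0) = 81 − 19.31 = 61.69 dB.
fan: 82 − 20·log₁₀(22.9/3.4) = 82 − 16.57 = 65.43 dB.
Σ 10^(L/10) = 3.684e+07 → L_total = 10·log₁₀(3.684e+07) = 75.66 dB.

76 dB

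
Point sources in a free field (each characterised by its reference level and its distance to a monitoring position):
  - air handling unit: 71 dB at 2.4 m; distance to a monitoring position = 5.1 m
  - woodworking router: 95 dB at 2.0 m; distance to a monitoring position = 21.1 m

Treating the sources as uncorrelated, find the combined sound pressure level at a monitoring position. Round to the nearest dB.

75 dB

Apply inverse-square spreading to bring every level to the receiver, then sum 10^(L/10).
air handling unit: 71 − 20·log₁₀(5.1/2.4) = 71 − 6.55 = 64.45 dB.
woodworking router: 95 − 20·log₁₀(21.1/2.0) = 95 − 20.47 = 74.53 dB.
Σ 10^(L/10) = 3.120e+07 → L_total = 10·log₁₀(3.120e+07) = 74.94 dB.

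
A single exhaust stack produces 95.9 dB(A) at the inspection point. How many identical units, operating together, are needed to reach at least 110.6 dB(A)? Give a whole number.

N identical sources give L₁ + 10·log₁₀ N, so require 10·log₁₀ N ≥ 110.6 − 95.9 = 14.7 dB.
N ≥ 10^(14.7/10) = 29.512, so N = 30.

30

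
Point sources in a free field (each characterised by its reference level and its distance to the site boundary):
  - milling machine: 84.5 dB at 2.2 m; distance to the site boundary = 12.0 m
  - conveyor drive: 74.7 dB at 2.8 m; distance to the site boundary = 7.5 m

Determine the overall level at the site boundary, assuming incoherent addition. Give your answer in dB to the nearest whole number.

71 dB

Propagate each source to the receiver with L = L_ref − 20·log₁₀(r/r_ref), then add intensities.
milling machine: 84.5 − 20·log₁₀(12.0/2.2) = 84.5 − 14.74 = 69.76 dB.
conveyor drive: 74.7 − 20·log₁₀(7.5/2.8) = 74.7 − 8.56 = 66.14 dB.
Σ 10^(L/10) = 1.359e+07 → L_total = 10·log₁₀(1.359e+07) = 71.33 dB.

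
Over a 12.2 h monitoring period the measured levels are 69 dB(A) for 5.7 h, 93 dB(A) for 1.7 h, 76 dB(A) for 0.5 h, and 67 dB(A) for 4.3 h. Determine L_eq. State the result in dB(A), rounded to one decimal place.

L_eq = 10·log₁₀[(1/T)·Σ tᵢ·10^(Lᵢ/10)] with T = 12.2 h.
Σ tᵢ·10^(Lᵢ/10) = 5.7·10^(69/10) + 1.7·10^(93/10) + 0.5·10^(76/10) + 4.3·10^(67/10) = 3.479e+09.
L_eq = 10·log₁₀(3.479e+09/12.2) = 84.55 dB(A).

84.6 dB(A)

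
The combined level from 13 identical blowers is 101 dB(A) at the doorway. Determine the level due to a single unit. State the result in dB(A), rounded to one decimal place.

89.9 dB(A)

13 equal contributions raise the level by 10·log₁₀ 13 = 11.139 dB, so each unit alone gives 101 − 11.139.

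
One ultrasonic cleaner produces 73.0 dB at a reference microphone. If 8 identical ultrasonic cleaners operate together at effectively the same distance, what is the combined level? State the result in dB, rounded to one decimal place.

L_total = L₁ + 10·log₁₀ N for N identical incoherent sources.
L_total = 73.0 + 10·log₁₀(8) = 73.0 + 9.031 = 82.03 dB.

82.0 dB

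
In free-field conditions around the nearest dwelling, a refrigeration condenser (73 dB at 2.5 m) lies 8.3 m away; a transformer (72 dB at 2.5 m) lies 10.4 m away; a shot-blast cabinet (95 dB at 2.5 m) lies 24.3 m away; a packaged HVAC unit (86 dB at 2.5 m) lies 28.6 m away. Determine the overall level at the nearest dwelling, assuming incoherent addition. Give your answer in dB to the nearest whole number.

Apply inverse-square spreading to bring every level to the receiver, then sum 10^(L/10).
refrigeration condenser: 73 − 20·log₁₀(8.3/2.5) = 73 − 10.42 = 62.58 dB.
transformer: 72 − 20·log₁₀(10.4/2.5) = 72 − 12.38 = 59.62 dB.
shot-blast cabinet: 95 − 20·log₁₀(24.3/2.5) = 95 − 19.75 = 75.25 dB.
packaged HVAC unit: 86 − 20·log₁₀(28.6/2.5) = 86 − 21.17 = 64.83 dB.
Σ 10^(L/10) = 3.924e+07 → L_total = 10·log₁₀(3.924e+07) = 75.94 dB.

76 dB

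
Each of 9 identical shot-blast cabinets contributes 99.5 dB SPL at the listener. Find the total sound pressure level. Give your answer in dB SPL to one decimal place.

109.0 dB SPL

L_total = L₁ + 10·log₁₀ N for N identical incoherent sources.
L_total = 99.5 + 10·log₁₀(9) = 99.5 + 9.542 = 109.04 dB SPL.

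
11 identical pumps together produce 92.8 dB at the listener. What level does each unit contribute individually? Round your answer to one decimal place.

11 equal contributions raise the level by 10·log₁₀ 11 = 10.414 dB, so each unit alone gives 92.8 − 10.414.

82.4 dB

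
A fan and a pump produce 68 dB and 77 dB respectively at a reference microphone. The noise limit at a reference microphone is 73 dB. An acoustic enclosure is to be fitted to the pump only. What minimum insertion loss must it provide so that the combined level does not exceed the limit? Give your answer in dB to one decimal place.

5.7 dB

Fixed contribution from the other source: Σ 10^(L/10) = 10^(68/10) = 6.310e+06 (68.00 dB).
To meet 73 dB overall, the treated pump may contribute at most 10^(73/10) − 6.310e+06 = 1.364e+07, i.e. 71.35 dB.
Required insertion loss = 77 − 71.35 = 5.65 dB.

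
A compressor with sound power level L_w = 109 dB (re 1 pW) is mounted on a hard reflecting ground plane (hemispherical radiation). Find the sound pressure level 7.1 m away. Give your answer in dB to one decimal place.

84.0 dB

L_p = L_w − 10·log₁₀(2π·r²) with r = 7.1 m.
2π·r² = 316.7 m², 10·log₁₀ of that is 25.007 dB.
L_p = 109 − 25.007 = 83.99 dB.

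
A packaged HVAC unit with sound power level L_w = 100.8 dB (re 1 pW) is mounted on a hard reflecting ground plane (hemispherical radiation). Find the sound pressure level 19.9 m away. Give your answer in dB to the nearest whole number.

The power spreads over a hemisphere of area 2π·r², so L_p = L_w − 10·log₁₀(2π·r²).
2π·r² = 2488 m², 10·log₁₀ of that is 33.959 dB.
L_p = 100.8 − 33.959 = 66.84 dB.

67 dB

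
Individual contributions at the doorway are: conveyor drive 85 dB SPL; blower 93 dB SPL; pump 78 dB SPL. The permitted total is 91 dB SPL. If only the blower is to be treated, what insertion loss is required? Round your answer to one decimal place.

Fixed contribution from the other sources: Σ 10^(L/10) = 10^(85/10) + 10^(78/10) = 3.793e+08 (85.79 dB SPL).
To meet 91 dB SPL overall, the treated blower may contribute at most 10^(91/10) − 3.793e+08 = 8.796e+08, i.e. 89.44 dB SPL.
Required insertion loss = 93 − 89.44 = 3.56 dB.

3.6 dB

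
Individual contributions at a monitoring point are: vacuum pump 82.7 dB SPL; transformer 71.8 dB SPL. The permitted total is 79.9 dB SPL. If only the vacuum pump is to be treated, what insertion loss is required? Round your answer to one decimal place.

3.5 dB

The untreated sources together contribute 10^(71.8/10) = 1.514e+07, i.e. 71.80 dB SPL.
The limit corresponds to 10^(79.9/10) = 9.772e+07; subtracting the fixed part leaves 8.259e+07 for the vacuum pump, i.e. 79.17 dB SPL.
Required insertion loss = 82.7 − 79.17 = 3.53 dB.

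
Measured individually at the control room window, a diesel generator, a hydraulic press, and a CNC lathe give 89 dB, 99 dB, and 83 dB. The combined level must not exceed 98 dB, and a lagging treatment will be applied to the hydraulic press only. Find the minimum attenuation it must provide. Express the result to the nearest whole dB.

2 dB

Everything except the hydraulic press sums to 10^(89/10) + 10^(83/10) = 9.939e+08 in linear terms, 89.97 dB.
The limit corresponds to 10^(98/10) = 6.310e+09; subtracting the fixed part leaves 5.316e+09 for the hydraulic press, i.e. 97.26 dB.
So the hydraulic press must be reduced from 99 to 97.26 dB: IL = 1.74 dB.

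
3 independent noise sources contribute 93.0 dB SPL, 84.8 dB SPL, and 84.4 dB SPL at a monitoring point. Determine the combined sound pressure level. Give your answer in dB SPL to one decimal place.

For uncorrelated sources the intensities add, so convert each level to linear form, sum, and take 10·log₁₀ of the total.
Σ 10^(L/10) = 10^(93.0/10) + 10^(84.8/10) + 10^(84.4/10) = 2.573e+09.
L_total = 10·log₁₀(2.573e+09) = 94.10 dB SPL.

94.1 dB SPL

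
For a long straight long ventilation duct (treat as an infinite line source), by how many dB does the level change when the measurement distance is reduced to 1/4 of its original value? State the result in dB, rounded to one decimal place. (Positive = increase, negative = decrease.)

With cylindrical spreading the level changes by −10·log₁₀(r₂/r₁).
ΔL = −10·log₁₀(0.25) = +6.02 dB.

+6.0 dB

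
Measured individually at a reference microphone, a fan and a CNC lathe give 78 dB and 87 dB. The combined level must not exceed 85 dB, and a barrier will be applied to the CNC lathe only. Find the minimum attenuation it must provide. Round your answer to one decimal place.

3.0 dB

Everything except the CNC lathe sums to 10^(78/10) = 6.310e+07 in linear terms, 78.00 dB.
The limit corresponds to 10^(85/10) = 3.162e+08; subtracting the fixed part leaves 2.531e+08 for the CNC lathe, i.e. 84.03 dB.
So the CNC lathe must be reduced from 87 to 84.03 dB: IL = 2.97 dB.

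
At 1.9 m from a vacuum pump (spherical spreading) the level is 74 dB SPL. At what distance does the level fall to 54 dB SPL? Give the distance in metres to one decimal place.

19.0 m

Point-source spreading drops the level by 20·log₁₀(r₂/r₁); inverting, r₂/r₁ = 10^(ΔL/20).
r₂ = 1.9·10^((74−54)/20) = 1.9·10^(20.0/20) = 19.00 m.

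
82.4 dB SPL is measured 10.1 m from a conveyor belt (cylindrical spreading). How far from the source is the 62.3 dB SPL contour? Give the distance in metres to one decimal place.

1033.5 m

Line-source spreading drops the level by 10·log₁₀(r₂/r₁); inverting, r₂/r₁ = 10^(ΔL/10).
r₂ = 10.1·10^((82.4−62.3)/10) = 10.1·10^(20.1/10) = 1033.53 m.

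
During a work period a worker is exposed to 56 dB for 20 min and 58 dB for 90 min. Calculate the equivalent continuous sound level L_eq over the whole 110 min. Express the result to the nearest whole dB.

The energy average is taken in the linear domain: L_eq = 10·log₁₀[(Σ tᵢ·10^(Lᵢ/10))/T], T = 110 min.
Σ tᵢ·10^(Lᵢ/10) = 20·10^(56/10) + 90·10^(58/10) = 6.475e+07.
L_eq = 10·log₁₀(6.475e+07/110) = 57.70 dB.

58 dB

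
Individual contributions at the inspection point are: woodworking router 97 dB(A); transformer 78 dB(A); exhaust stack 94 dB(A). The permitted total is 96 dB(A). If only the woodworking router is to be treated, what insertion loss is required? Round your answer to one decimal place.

5.5 dB

The untreated sources together contribute 10^(78/10) + 10^(94/10) = 2.575e+09, i.e. 94.11 dB(A).
To meet 96 dB(A) overall, the treated woodworking router may contribute at most 10^(96/10) − 2.575e+09 = 1.406e+09, i.e. 91.48 dB(A).
Required insertion loss = 97 − 91.48 = 5.52 dB.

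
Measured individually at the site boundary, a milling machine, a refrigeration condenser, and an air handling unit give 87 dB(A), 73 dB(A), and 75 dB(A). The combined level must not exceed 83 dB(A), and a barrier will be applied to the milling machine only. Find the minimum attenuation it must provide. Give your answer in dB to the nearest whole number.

5 dB

Fixed contribution from the other sources: Σ 10^(L/10) = 10^(73/10) + 10^(75/10) = 5.158e+07 (77.12 dB(A)).
The limit corresponds to 10^(83/10) = 1.995e+08; subtracting the fixed part leaves 1.480e+08 for the milling machine, i.e. 81.70 dB(A).
So the milling machine must be reduced from 87 to 81.70 dB(A): IL = 5.30 dB.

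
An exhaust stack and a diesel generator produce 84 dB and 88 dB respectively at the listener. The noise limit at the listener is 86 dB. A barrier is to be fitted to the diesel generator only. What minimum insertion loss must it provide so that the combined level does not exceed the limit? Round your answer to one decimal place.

6.3 dB

Everything except the diesel generator sums to 10^(84/10) = 2.512e+08 in linear terms, 84.00 dB.
To meet 86 dB overall, the treated diesel generator may contribute at most 10^(86/10) − 2.512e+08 = 1.469e+08, i.e. 81.67 dB.
Required insertion loss = 88 − 81.67 = 6.33 dB.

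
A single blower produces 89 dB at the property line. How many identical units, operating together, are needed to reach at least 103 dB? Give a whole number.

N identical sources give L₁ + 10·log₁₀ N, so require 10·log₁₀ N ≥ 103 − 89 = 14.0 dB.
N ≥ 10^(14.0/10) = 25.119, so N = 26.

26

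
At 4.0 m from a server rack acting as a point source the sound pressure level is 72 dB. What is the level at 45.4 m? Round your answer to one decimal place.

Point-source attenuation: ΔL = 20·log₁₀(r₂/r₁) = 20·log₁₀(45.4/4.0) = 21.100 dB.
L₂ = 72 − 20·log₁₀(45.4/4.0) = 72 − 21.100 = 50.90 dB.

50.9 dB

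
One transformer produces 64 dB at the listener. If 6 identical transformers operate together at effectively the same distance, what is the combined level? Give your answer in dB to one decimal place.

L_total = L₁ + 10·log₁₀ N for N identical incoherent sources.
L_total = 64 + 10·log₁₀(6) = 64 + 7.782 = 71.78 dB.

71.8 dB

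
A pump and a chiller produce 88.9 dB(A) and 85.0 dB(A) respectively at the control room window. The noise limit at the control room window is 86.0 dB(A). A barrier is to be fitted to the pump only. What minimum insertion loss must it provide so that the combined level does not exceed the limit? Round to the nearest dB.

10 dB

Fixed contribution from the other source: Σ 10^(L/10) = 10^(85.0/10) = 3.162e+08 (85.00 dB(A)).
The limit corresponds to 10^(86.0/10) = 3.981e+08; subtracting the fixed part leaves 8.188e+07 for the pump, i.e. 79.13 dB(A).
So the pump must be reduced from 88.9 to 79.13 dB(A): IL = 9.77 dB.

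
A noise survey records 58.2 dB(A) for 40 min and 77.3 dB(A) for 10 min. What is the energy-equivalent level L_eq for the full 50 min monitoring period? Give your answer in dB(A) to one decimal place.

L_eq = 10·log₁₀[(1/T)·Σ tᵢ·10^(Lᵢ/10)] with T = 50 min.
Σ tᵢ·10^(Lᵢ/10) = 40·10^(58.2/10) + 10·10^(77.3/10) = 5.635e+08.
L_eq = 10·log₁₀(5.635e+08/50) = 70.52 dB(A).

70.5 dB(A)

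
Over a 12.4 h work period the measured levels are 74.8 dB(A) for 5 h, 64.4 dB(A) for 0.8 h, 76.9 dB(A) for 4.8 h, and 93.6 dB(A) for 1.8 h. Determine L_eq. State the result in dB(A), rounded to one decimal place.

85.6 dB(A)

Weight each interval's intensity by its duration and average over T = 12.4 h:
Σ tᵢ·10^(Lᵢ/10) = 5·10^(74.8/10) + 0.8·10^(64.4/10) + 4.8·10^(76.9/10) + 1.8·10^(93.6/10) = 4.512e+09.
L_eq = 10·log₁₀(4.512e+09/12.4) = 85.61 dB(A).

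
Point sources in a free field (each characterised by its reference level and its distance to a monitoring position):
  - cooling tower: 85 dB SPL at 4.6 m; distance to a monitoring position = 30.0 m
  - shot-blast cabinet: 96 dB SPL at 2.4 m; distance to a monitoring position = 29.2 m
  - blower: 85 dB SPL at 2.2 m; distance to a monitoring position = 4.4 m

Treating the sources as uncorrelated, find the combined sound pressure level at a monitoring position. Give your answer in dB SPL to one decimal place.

First find each source's level at the receiver (point-source: −20·log₁₀(r/r_ref)), then combine on an intensity basis.
cooling tower: 85 − 20·log₁₀(30.0/4.6) = 85 − 16.29 = 68.71 dB SPL.
shot-blast cabinet: 96 − 20·log₁₀(29.2/2.4) = 96 − 21.70 = 74.30 dB SPL.
blower: 85 − 20·log₁₀(4.4/2.2) = 85 − 6.02 = 78.98 dB SPL.
Σ 10^(L/10) = 1.134e+08 → L_total = 10·log₁₀(1.134e+08) = 80.55 dB SPL.

80.5 dB SPL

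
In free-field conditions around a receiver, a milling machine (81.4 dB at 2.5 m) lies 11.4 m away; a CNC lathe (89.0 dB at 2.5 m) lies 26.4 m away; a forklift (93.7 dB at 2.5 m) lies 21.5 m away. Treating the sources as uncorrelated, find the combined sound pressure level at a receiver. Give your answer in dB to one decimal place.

76.6 dB

Propagate each source to the receiver with L = L_ref − 20·log₁₀(r/r_ref), then add intensities.
milling machine: 81.4 − 20·log₁₀(11.4/2.5) = 81.4 − 13.18 = 68.22 dB.
CNC lathe: 89.0 − 20·log₁₀(26.4/2.5) = 89.0 − 20.47 = 68.53 dB.
forklift: 93.7 − 20·log₁₀(21.5/2.5) = 93.7 − 18.69 = 75.01 dB.
Σ 10^(L/10) = 4.546e+07 → L_total = 10·log₁₀(4.546e+07) = 76.58 dB.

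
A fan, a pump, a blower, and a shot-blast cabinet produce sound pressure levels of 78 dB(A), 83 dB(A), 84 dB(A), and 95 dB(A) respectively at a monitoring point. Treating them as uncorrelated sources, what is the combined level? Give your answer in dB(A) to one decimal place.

95.7 dB(A)

For uncorrelated sources the intensities add, so convert each level to linear form, sum, and take 10·log₁₀ of the total.
Σ 10^(L/10) = 10^(78/10) + 10^(83/10) + 10^(84/10) + 10^(95/10) = 3.676e+09.
L_total = 10·log₁₀(3.676e+09) = 95.65 dB(A).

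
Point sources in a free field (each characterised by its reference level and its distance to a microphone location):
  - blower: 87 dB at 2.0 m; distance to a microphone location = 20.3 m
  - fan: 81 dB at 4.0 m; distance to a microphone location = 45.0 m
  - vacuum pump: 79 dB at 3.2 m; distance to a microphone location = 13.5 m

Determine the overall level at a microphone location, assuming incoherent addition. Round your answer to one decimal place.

First find each source's level at the receiver (point-source: −20·log₁₀(r/r_ref)), then combine on an intensity basis.
blower: 87 − 20·log₁₀(20.3/2.0) = 87 − 20.13 = 66.87 dB.
fan: 81 − 20·log₁₀(45.0/4.0) = 81 − 21.02 = 59.98 dB.
vacuum pump: 79 − 20·log₁₀(13.5/3.2) = 79 − 12.50 = 66.50 dB.
Σ 10^(L/10) = 1.032e+07 → L_total = 10·log₁₀(1.032e+07) = 70.14 dB.

70.1 dB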